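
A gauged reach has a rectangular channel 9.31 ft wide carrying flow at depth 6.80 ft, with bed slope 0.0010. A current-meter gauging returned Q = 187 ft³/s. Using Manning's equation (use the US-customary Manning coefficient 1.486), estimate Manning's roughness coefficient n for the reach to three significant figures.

0.0313

A = b·y = 9.31 × 6.80 = 63.31 ft²
P = b + 2y = 9.31 + 2×6.80 = 22.91 ft
R = A/P = 63.31/22.91 = 2.763 ft
n = (1.486/Q)·A·R^(2/3)·S^(1/2) = (1.486/187) × 63.31 × 1.969 × 0.03162 = 0.03133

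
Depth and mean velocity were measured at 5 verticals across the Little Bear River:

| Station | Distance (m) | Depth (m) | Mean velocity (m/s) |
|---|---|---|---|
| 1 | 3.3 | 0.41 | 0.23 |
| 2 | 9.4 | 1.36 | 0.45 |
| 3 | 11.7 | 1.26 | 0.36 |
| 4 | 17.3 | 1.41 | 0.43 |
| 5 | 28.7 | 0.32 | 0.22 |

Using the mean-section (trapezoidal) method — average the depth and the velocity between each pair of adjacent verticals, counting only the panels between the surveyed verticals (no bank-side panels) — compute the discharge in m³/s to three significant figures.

Panel 1-2: Δb = 6.1 m, d̄ = (0.41+1.36)/2 = 0.885, v̄ = (0.23+0.45)/2 = 0.34 → q = 6.1×0.885×0.34 = 1.835 m³/s
Panel 2-3: Δb = 2.3 m, d̄ = (1.36+1.26)/2 = 1.31, v̄ = (0.45+0.36)/2 = 0.405 → q = 2.3×1.31×0.405 = 1.220 m³/s
Panel 3-4: Δb = 5.6 m, d̄ = (1.26+1.41)/2 = 1.335, v̄ = (0.36+0.43)/2 = 0.395 → q = 5.6×1.335×0.395 = 2.953 m³/s
Panel 4-5: Δb = 11.4 m, d̄ = (1.41+0.32)/2 = 0.865, v̄ = (0.43+0.22)/2 = 0.325 → q = 11.4×0.865×0.325 = 3.205 m³/s
Q = Σ q = 9.214 m³/s

9.21 m³/s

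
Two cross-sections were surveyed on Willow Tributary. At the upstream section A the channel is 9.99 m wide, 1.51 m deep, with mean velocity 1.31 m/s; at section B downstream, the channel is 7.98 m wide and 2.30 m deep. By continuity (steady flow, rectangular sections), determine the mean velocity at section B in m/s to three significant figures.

Q = A₁V₁ = (9.99×1.51) × 1.31 = 19.76 m³/s
A₂ = 7.98 × 2.30 = 18.35 m²
V₂ = Q/A₂ = 19.76/18.35 = 1.077 m/s

1.08 m/s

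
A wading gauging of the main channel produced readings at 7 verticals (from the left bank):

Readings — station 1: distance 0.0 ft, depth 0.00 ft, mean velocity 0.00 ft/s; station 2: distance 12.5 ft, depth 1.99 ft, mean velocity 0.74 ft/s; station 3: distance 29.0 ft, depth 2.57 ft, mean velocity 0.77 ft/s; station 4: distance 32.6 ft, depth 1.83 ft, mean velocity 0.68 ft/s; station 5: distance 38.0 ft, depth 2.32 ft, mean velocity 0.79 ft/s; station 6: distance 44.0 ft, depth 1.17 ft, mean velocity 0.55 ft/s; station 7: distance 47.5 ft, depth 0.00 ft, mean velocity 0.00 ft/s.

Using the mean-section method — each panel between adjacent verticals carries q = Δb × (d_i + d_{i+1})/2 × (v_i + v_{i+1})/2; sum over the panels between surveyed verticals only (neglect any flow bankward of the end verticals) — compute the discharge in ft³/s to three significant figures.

Panel 1-2: Δb = 12.5 ft, d̄ = (0.00+1.99)/2 = 0.995, v̄ = (0.00+0.74)/2 = 0.37 → q = 12.5×0.995×0.37 = 4.602 ft³/s
Panel 2-3: Δb = 16.5 ft, d̄ = (1.99+2.57)/2 = 2.28, v̄ = (0.74+0.77)/2 = 0.755 → q = 16.5×2.28×0.755 = 28.40 ft³/s
Panel 3-4: Δb = 3.6 ft, d̄ = (2.57+1.83)/2 = 2.2, v̄ = (0.77+0.68)/2 = 0.725 → q = 3.6×2.2×0.725 = 5.742 ft³/s
Panel 4-5: Δb = 5.4 ft, d̄ = (1.83+2.32)/2 = 2.075, v̄ = (0.68+0.79)/2 = 0.735 → q = 5.4×2.075×0.735 = 8.236 ft³/s
Panel 5-6: Δb = 6 ft, d̄ = (2.32+1.17)/2 = 1.745, v̄ = (0.79+0.55)/2 = 0.67 → q = 6×1.745×0.67 = 7.015 ft³/s
Panel 6-7: Δb = 3.5 ft, d̄ = (1.17+0.00)/2 = 0.585, v̄ = (0.55+0.00)/2 = 0.275 → q = 3.5×0.585×0.275 = 0.5631 ft³/s
Q = Σ q = 54.56 ft³/s

54.6 ft³/s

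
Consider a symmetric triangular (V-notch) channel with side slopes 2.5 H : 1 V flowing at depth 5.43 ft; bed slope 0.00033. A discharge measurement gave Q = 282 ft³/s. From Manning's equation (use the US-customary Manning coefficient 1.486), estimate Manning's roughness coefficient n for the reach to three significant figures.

0.0131

A = z·y² = 2.5×5.43² = 73.71 ft²
P = 2y√(1+z²) = 2×5.43×√(1+2.5²) = 29.24 ft
R = A/P = 73.71/29.24 = 2.521 ft
n = (1.486/Q)·A·R^(2/3)·S^(1/2) = (1.486/282) × 73.71 × 1.852 × 0.01817 = 0.01307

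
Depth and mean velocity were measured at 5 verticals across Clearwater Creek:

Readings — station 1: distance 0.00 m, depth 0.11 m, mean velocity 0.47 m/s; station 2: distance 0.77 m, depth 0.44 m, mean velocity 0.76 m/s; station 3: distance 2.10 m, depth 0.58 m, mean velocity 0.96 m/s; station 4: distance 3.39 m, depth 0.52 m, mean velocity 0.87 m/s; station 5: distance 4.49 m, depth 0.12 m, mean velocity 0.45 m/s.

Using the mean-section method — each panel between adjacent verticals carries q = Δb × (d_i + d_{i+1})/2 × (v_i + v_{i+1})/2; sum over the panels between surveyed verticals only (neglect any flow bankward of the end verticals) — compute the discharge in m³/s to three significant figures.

Panel 1-2: Δb = 0.77 m, d̄ = (0.11+0.44)/2 = 0.275, v̄ = (0.47+0.76)/2 = 0.615 → q = 0.77×0.275×0.615 = 0.1302 m³/s
Panel 2-3: Δb = 1.33 m, d̄ = (0.44+0.58)/2 = 0.51, v̄ = (0.76+0.96)/2 = 0.86 → q = 1.33×0.51×0.86 = 0.5833 m³/s
Panel 3-4: Δb = 1.29 m, d̄ = (0.58+0.52)/2 = 0.55, v̄ = (0.96+0.87)/2 = 0.915 → q = 1.29×0.55×0.915 = 0.6492 m³/s
Panel 4-5: Δb = 1.1 m, d̄ = (0.52+0.12)/2 = 0.32, v̄ = (0.87+0.45)/2 = 0.66 → q = 1.1×0.32×0.66 = 0.2323 m³/s
Q = Σ q = 1.595 m³/s

1.60 m³/s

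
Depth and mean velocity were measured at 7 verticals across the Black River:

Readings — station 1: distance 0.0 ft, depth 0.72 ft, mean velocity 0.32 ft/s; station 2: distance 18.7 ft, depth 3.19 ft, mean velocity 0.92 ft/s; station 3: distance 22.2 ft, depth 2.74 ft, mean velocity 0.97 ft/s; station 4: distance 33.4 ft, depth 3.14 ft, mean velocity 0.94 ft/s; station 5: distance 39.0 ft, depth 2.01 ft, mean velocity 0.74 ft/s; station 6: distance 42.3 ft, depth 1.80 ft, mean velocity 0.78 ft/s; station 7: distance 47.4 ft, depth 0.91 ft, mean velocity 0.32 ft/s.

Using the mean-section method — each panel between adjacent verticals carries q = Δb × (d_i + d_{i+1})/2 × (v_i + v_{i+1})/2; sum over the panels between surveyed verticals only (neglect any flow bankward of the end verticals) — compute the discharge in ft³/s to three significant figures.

Panel 1-2: Δb = 18.7 ft, d̄ = (0.72+3.19)/2 = 1.955, v̄ = (0.32+0.92)/2 = 0.62 → q = 18.7×1.955×0.62 = 22.67 ft³/s
Panel 2-3: Δb = 3.5 ft, d̄ = (3.19+2.74)/2 = 2.965, v̄ = (0.92+0.97)/2 = 0.945 → q = 3.5×2.965×0.945 = 9.807 ft³/s
Panel 3-4: Δb = 11.2 ft, d̄ = (2.74+3.14)/2 = 2.94, v̄ = (0.97+0.94)/2 = 0.955 → q = 11.2×2.94×0.955 = 31.45 ft³/s
Panel 4-5: Δb = 5.6 ft, d̄ = (3.14+2.01)/2 = 2.575, v̄ = (0.94+0.74)/2 = 0.84 → q = 5.6×2.575×0.84 = 12.11 ft³/s
Panel 5-6: Δb = 3.3 ft, d̄ = (2.01+1.80)/2 = 1.905, v̄ = (0.74+0.78)/2 = 0.76 → q = 3.3×1.905×0.76 = 4.778 ft³/s
Panel 6-7: Δb = 5.1 ft, d̄ = (1.80+0.91)/2 = 1.355, v̄ = (0.78+0.32)/2 = 0.55 → q = 5.1×1.355×0.55 = 3.801 ft³/s
Q = Σ q = 84.61 ft³/s

84.6 ft³/s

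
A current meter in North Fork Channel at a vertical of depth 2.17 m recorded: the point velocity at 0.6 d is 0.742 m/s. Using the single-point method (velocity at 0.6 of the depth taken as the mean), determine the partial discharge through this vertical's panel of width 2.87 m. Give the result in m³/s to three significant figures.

4.62 m³/s

v̄ = v₀.₆ = 0.742 m/s
q = v̄ × d × w = 0.7420 × 2.17 × 2.87 = 4.621 m³/s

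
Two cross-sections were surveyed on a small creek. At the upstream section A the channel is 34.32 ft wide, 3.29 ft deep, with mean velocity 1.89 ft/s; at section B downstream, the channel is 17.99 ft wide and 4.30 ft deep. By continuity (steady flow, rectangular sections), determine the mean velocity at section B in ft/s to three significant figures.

2.76 ft/s

Q = A₁V₁ = (34.32×3.29) × 1.89 = 213.4 ft³/s
A₂ = 17.99 × 4.30 = 77.36 ft²
V₂ = Q/A₂ = 213.4/77.36 = 2.759 ft/s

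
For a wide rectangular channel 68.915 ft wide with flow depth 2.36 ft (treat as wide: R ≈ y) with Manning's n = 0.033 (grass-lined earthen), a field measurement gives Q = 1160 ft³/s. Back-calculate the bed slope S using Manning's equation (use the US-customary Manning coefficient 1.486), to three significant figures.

0.00798

A = b·y = 68.915 × 2.36 = 162.6 ft²
Wide channel: R ≈ y = 2.36 ft
S = (Q·n / (1.486·A·R^(2/3)))² = (1160×0.033 / (1.486×162.6×1.773))² = 0.007984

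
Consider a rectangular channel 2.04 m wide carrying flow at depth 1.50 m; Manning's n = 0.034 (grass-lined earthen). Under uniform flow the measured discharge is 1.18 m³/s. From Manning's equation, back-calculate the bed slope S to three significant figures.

A = b·y = 2.04 × 1.50 = 3.060 m²
P = b + 2y = 2.04 + 2×1.50 = 5.040 m
R = A/P = 3.060/5.040 = 0.6071 m
S = (Q·n / (1·A·R^(2/3)))² = (1.18×0.034 / (1×3.060×0.7170))² = 0.0003344

0.000334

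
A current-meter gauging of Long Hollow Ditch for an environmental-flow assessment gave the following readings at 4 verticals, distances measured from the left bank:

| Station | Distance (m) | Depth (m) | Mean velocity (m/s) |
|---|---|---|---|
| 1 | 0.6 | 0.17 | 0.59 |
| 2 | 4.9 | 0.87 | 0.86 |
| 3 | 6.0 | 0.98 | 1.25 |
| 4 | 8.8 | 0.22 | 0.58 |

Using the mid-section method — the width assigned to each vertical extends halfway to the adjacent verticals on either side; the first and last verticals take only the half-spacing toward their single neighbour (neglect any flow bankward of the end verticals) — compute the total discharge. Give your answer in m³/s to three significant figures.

4.80 m³/s

w_1 = (4.9 − 0.6)/2 = 2.15 m; q_1 = 0.59 × 0.17 × 2.15 = 0.2156 m³/s
w_2 = (6.0 − 0.6)/2 = 2.7 m; q_2 = 0.86 × 0.87 × 2.7 = 2.020 m³/s
w_3 = (8.8 − 4.9)/2 = 1.95 m; q_3 = 1.25 × 0.98 × 1.95 = 2.389 m³/s
w_4 = (8.8 − 6.0)/2 = 1.4 m; q_4 = 0.58 × 0.22 × 1.4 = 0.1786 m³/s
Q = Σ qᵢ = 4.803 m³/s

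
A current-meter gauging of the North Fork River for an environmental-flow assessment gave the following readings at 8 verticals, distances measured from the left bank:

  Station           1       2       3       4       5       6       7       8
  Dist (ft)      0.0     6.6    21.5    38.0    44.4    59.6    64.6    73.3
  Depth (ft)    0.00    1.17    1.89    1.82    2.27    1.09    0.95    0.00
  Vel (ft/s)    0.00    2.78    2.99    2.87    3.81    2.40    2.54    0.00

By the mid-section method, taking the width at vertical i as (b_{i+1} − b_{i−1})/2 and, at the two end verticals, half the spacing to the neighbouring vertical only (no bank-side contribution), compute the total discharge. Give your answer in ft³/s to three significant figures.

w_2 = (21.5 − 0.0)/2 = 10.75 ft; q_2 = 2.78 × 1.17 × 10.75 = 34.97 ft³/s
w_3 = (38.0 − 6.6)/2 = 15.7 ft; q_3 = 2.99 × 1.89 × 15.7 = 88.72 ft³/s
w_4 = (44.4 − 21.5)/2 = 11.45 ft; q_4 = 2.87 × 1.82 × 11.45 = 59.81 ft³/s
w_5 = (59.6 − 38.0)/2 = 10.8 ft; q_5 = 3.81 × 2.27 × 10.8 = 93.41 ft³/s
w_6 = (64.6 − 44.4)/2 = 10.1 ft; q_6 = 2.40 × 1.09 × 10.1 = 26.42 ft³/s
w_7 = (73.3 − 59.6)/2 = 6.85 ft; q_7 = 2.54 × 0.95 × 6.85 = 16.53 ft³/s
Stations 1, 8 contribute zero (depth or velocity is 0).
Q = Σ qᵢ = 319.9 ft³/s

320 ft³/s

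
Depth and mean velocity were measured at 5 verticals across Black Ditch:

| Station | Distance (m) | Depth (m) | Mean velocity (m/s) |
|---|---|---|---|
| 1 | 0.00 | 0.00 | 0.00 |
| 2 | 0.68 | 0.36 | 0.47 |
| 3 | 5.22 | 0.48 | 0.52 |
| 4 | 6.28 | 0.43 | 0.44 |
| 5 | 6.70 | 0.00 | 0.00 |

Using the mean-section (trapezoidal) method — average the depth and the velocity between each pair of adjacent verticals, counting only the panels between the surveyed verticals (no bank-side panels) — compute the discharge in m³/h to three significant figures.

4410 m³/h

Panel 1-2: Δb = 0.68 m, d̄ = (0.00+0.36)/2 = 0.18, v̄ = (0.00+0.47)/2 = 0.235 → q = 0.68×0.18×0.235 = 0.02876 m³/s
Panel 2-3: Δb = 4.54 m, d̄ = (0.36+0.48)/2 = 0.42, v̄ = (0.47+0.52)/2 = 0.495 → q = 4.54×0.42×0.495 = 0.9439 m³/s
Panel 3-4: Δb = 1.06 m, d̄ = (0.48+0.43)/2 = 0.455, v̄ = (0.52+0.44)/2 = 0.48 → q = 1.06×0.455×0.48 = 0.2315 m³/s
Panel 4-5: Δb = 0.42 m, d̄ = (0.43+0.00)/2 = 0.215, v̄ = (0.44+0.00)/2 = 0.22 → q = 0.42×0.215×0.22 = 0.01987 m³/s
Q = Σ q = 1.224 m³/s
= 1.224 × 3600 = 4406 m³/h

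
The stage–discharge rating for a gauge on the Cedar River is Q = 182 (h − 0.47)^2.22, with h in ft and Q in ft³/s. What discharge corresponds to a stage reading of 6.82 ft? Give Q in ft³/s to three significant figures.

11000 ft³/s

Q = 182 × (6.82 − 0.47)^2.22 = 182 × 6.35^2.22 = 11020 ft³/s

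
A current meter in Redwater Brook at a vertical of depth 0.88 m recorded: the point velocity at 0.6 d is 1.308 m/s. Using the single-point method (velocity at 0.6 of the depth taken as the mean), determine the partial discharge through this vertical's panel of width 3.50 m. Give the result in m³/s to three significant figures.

v̄ = v₀.₆ = 1.308 m/s
q = v̄ × d × w = 1.308 × 0.88 × 3.50 = 4.029 m³/s

4.03 m³/s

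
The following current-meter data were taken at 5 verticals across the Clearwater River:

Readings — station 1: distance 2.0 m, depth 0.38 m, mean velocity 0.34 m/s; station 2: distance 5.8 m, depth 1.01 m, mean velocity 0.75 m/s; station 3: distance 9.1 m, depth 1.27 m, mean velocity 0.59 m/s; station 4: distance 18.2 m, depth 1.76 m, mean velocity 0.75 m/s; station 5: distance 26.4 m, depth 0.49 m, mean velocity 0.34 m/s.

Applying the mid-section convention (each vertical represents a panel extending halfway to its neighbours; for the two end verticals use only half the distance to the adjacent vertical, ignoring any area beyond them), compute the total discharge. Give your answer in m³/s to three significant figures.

w_1 = (5.8 − 2.0)/2 = 1.9 m; q_1 = 0.34 × 0.38 × 1.9 = 0.2455 m³/s
w_2 = (9.1 − 2.0)/2 = 3.55 m; q_2 = 0.75 × 1.01 × 3.55 = 2.689 m³/s
w_3 = (18.2 − 5.8)/2 = 6.2 m; q_3 = 0.59 × 1.27 × 6.2 = 4.646 m³/s
w_4 = (26.4 − 9.1)/2 = 8.65 m; q_4 = 0.75 × 1.76 × 8.65 = 11.42 m³/s
w_5 = (26.4 − 18.2)/2 = 4.1 m; q_5 = 0.34 × 0.49 × 4.1 = 0.6831 m³/s
Q = Σ qᵢ = 19.68 m³/s

19.7 m³/s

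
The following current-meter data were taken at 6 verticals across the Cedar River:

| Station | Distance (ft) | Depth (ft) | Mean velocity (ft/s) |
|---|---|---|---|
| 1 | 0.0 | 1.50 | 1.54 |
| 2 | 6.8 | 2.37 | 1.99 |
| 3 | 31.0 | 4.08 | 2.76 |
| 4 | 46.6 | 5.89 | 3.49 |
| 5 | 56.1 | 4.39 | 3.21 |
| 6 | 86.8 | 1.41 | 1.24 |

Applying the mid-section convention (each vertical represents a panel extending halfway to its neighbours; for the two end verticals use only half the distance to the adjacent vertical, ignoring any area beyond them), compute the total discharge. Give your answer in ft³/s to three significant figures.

873 ft³/s

w_1 = (6.8 − 0.0)/2 = 3.4 ft; q_1 = 1.54 × 1.50 × 3.4 = 7.854 ft³/s
w_2 = (31.0 − 0.0)/2 = 15.5 ft; q_2 = 1.99 × 2.37 × 15.5 = 73.10 ft³/s
w_3 = (46.6 − 6.8)/2 = 19.9 ft; q_3 = 2.76 × 4.08 × 19.9 = 224.1 ft³/s
w_4 = (56.1 − 31.0)/2 = 12.55 ft; q_4 = 3.49 × 5.89 × 12.55 = 258.0 ft³/s
w_5 = (86.8 − 46.6)/2 = 20.1 ft; q_5 = 3.21 × 4.39 × 20.1 = 283.2 ft³/s
w_6 = (86.8 − 56.1)/2 = 15.35 ft; q_6 = 1.24 × 1.41 × 15.35 = 26.84 ft³/s
Q = Σ qᵢ = 873.1 ft³/s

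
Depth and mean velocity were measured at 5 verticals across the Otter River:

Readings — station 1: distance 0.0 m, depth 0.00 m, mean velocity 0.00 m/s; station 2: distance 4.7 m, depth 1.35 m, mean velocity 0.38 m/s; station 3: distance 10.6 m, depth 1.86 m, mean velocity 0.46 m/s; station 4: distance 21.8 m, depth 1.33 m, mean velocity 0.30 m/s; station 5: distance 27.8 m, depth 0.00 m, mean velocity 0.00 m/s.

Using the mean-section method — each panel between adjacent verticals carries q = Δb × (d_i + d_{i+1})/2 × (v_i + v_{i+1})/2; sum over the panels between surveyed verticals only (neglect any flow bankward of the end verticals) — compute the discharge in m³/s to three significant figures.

Panel 1-2: Δb = 4.7 m, d̄ = (0.00+1.35)/2 = 0.675, v̄ = (0.00+0.38)/2 = 0.19 → q = 4.7×0.675×0.19 = 0.6028 m³/s
Panel 2-3: Δb = 5.9 m, d̄ = (1.35+1.86)/2 = 1.605, v̄ = (0.38+0.46)/2 = 0.42 → q = 5.9×1.605×0.42 = 3.977 m³/s
Panel 3-4: Δb = 11.2 m, d̄ = (1.86+1.33)/2 = 1.595, v̄ = (0.46+0.30)/2 = 0.38 → q = 11.2×1.595×0.38 = 6.788 m³/s
Panel 4-5: Δb = 6 m, d̄ = (1.33+0.00)/2 = 0.665, v̄ = (0.30+0.00)/2 = 0.15 → q = 6×0.665×0.15 = 0.5985 m³/s
Q = Σ q = 11.97 m³/s

12.0 m³/s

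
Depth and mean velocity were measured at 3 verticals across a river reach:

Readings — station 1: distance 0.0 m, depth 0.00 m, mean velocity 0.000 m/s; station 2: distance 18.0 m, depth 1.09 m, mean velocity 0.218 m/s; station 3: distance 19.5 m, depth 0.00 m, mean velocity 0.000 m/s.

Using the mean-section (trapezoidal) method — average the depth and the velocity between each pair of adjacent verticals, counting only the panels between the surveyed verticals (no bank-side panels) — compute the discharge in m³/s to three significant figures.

Panel 1-2: Δb = 18 m, d̄ = (0.00+1.09)/2 = 0.545, v̄ = (0.000+0.218)/2 = 0.109 → q = 18×0.545×0.109 = 1.069 m³/s
Panel 2-3: Δb = 1.5 m, d̄ = (1.09+0.00)/2 = 0.545, v̄ = (0.218+0.000)/2 = 0.109 → q = 1.5×0.545×0.109 = 0.08911 m³/s
Q = Σ q = 1.158 m³/s

1.16 m³/s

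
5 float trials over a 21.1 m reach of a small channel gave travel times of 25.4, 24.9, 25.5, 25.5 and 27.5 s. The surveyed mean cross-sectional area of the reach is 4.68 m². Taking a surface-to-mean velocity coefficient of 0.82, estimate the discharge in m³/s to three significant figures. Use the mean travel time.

3.14 m³/s

t̄ = (25.4 + 24.9 + 25.5 + 25.5 + 27.5) / 5 = 25.76 s
v_surface = L / t̄ = 21.1 / 25.76 = 0.8191 m/s
v_mean = 0.82 × 0.8191 = 0.6717 m/s
Q = A × v_mean = 4.68 × 0.6717 = 3.143 m³/s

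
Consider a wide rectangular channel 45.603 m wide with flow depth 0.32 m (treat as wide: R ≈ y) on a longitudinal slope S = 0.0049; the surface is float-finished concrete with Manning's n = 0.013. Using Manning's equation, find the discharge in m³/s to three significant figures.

A = b·y = 45.603 × 0.32 = 14.59 m²
Wide channel: R ≈ y = 0.32 m
Q = (1/n)·A·R^(2/3)·S^(1/2) = (1/0.013) × 14.59 × 0.3200^(2/3) × 0.0049^(1/2) = 36.76 m³/s

36.8 m³/s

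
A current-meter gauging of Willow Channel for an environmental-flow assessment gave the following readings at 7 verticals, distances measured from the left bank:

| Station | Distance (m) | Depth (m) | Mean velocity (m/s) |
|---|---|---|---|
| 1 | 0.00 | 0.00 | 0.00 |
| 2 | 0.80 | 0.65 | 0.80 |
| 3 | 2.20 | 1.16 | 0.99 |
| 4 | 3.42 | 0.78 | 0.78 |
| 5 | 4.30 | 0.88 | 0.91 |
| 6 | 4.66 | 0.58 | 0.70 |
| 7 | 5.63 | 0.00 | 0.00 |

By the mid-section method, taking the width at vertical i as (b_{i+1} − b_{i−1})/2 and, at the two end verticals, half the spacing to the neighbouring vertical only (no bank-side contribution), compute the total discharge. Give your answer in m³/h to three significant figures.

12500 m³/h

w_2 = (2.20 − 0.00)/2 = 1.1 m; q_2 = 0.80 × 0.65 × 1.1 = 0.5720 m³/s
w_3 = (3.42 − 0.80)/2 = 1.31 m; q_3 = 0.99 × 1.16 × 1.31 = 1.504 m³/s
w_4 = (4.30 − 2.20)/2 = 1.05 m; q_4 = 0.78 × 0.78 × 1.05 = 0.6388 m³/s
w_5 = (4.66 − 3.42)/2 = 0.62 m; q_5 = 0.91 × 0.88 × 0.62 = 0.4965 m³/s
w_6 = (5.63 − 4.30)/2 = 0.665 m; q_6 = 0.70 × 0.58 × 0.665 = 0.2700 m³/s
Stations 1, 7 contribute zero (depth or velocity is 0).
Q = Σ qᵢ = 3.482 m³/s
= 3.482 × 3600 = 12530 m³/h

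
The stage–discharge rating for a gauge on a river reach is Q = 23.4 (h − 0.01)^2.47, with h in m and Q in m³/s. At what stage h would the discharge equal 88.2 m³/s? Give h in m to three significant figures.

h − h₀ = (Q/C)^(1/b) = (88.2/23.4)^(1/2.47) = 1.711 m
h = 0.01 + 1.711 = 1.721 m

1.72 m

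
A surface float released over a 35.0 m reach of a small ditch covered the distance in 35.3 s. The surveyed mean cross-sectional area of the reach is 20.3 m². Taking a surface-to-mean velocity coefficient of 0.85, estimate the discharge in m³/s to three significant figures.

17.1 m³/s

v_surface = L / t̄ = 35.0 / 35.3 = 0.9915 m/s
v_mean = 0.85 × 0.9915 = 0.8428 m/s
Q = A × v_mean = 20.3 × 0.8428 = 17.11 m³/s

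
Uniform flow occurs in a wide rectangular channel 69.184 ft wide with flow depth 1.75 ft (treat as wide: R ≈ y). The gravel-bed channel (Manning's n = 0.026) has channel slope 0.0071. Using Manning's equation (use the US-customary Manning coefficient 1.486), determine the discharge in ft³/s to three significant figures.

A = b·y = 69.184 × 1.75 = 121.1 ft²
Wide channel: R ≈ y = 1.75 ft
Q = (1.486/n)·A·R^(2/3)·S^(1/2) = (1.486/0.026) × 121.1 × 1.750^(2/3) × 0.0071^(1/2) = 846.7 ft³/s

847 ft³/s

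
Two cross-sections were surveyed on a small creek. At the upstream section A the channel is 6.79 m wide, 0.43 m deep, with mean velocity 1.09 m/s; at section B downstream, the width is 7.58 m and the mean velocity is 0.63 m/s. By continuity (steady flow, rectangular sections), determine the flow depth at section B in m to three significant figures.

Q = A₁V₁ = (6.79×0.43) × 1.09 = 3.182 m³/s
d₂ = Q/(b₂ V₂) = 3.182/(7.58×0.63) = 0.6664 m

0.666 m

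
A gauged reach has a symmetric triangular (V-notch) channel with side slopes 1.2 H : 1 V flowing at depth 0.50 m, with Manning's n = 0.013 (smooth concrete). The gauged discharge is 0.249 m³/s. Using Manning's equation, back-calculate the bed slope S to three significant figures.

A = z·y² = 1.2×0.50² = 0.3000 m²
P = 2y√(1+z²) = 2×0.50×√(1+1.2²) = 1.562 m
R = A/P = 0.3000/1.562 = 0.1921 m
S = (Q·n / (1·A·R^(2/3)))² = (0.249×0.013 / (1×0.3000×0.3329))² = 0.001051

0.00105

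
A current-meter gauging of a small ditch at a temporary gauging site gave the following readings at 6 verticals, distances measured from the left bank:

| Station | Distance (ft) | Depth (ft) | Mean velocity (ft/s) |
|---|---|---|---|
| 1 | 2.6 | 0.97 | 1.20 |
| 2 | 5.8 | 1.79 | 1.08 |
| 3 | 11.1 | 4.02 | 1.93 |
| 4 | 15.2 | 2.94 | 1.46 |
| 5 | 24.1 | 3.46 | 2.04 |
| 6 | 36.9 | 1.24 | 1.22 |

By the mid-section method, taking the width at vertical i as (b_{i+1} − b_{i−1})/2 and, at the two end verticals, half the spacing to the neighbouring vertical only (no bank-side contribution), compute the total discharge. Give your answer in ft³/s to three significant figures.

161 ft³/s

w_1 = (5.8 − 2.6)/2 = 1.6 ft; q_1 = 1.20 × 0.97 × 1.6 = 1.862 ft³/s
w_2 = (11.1 − 2.6)/2 = 4.25 ft; q_2 = 1.08 × 1.79 × 4.25 = 8.216 ft³/s
w_3 = (15.2 − 5.8)/2 = 4.7 ft; q_3 = 1.93 × 4.02 × 4.7 = 36.47 ft³/s
w_4 = (24.1 − 11.1)/2 = 6.5 ft; q_4 = 1.46 × 2.94 × 6.5 = 27.90 ft³/s
w_5 = (36.9 − 15.2)/2 = 10.85 ft; q_5 = 2.04 × 3.46 × 10.85 = 76.58 ft³/s
w_6 = (36.9 − 24.1)/2 = 6.4 ft; q_6 = 1.22 × 1.24 × 6.4 = 9.682 ft³/s
Q = Σ qᵢ = 160.7 ft³/s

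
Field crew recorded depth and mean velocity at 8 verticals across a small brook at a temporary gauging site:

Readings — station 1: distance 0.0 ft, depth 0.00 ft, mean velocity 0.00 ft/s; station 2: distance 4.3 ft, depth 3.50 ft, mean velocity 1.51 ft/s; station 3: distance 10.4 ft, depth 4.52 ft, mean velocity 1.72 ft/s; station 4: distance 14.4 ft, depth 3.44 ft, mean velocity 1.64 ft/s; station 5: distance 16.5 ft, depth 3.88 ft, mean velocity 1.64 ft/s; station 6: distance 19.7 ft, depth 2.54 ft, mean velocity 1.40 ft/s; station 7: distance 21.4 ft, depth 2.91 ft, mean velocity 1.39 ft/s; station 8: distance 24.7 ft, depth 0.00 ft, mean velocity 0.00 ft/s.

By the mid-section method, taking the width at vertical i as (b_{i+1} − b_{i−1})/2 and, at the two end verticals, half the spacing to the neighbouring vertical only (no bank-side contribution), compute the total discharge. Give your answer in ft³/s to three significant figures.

w_2 = (10.4 − 0.0)/2 = 5.2 ft; q_2 = 1.51 × 3.50 × 5.2 = 27.48 ft³/s
w_3 = (14.4 − 4.3)/2 = 5.05 ft; q_3 = 1.72 × 4.52 × 5.05 = 39.26 ft³/s
w_4 = (16.5 − 10.4)/2 = 3.05 ft; q_4 = 1.64 × 3.44 × 3.05 = 17.21 ft³/s
w_5 = (19.7 − 14.4)/2 = 2.65 ft; q_5 = 1.64 × 3.88 × 2.65 = 16.86 ft³/s
w_6 = (21.4 − 16.5)/2 = 2.45 ft; q_6 = 1.40 × 2.54 × 2.45 = 8.712 ft³/s
w_7 = (24.7 − 19.7)/2 = 2.5 ft; q_7 = 1.39 × 2.91 × 2.5 = 10.11 ft³/s
Stations 1, 8 contribute zero (depth or velocity is 0).
Q = Σ qᵢ = 119.6 ft³/s

120 ft³/s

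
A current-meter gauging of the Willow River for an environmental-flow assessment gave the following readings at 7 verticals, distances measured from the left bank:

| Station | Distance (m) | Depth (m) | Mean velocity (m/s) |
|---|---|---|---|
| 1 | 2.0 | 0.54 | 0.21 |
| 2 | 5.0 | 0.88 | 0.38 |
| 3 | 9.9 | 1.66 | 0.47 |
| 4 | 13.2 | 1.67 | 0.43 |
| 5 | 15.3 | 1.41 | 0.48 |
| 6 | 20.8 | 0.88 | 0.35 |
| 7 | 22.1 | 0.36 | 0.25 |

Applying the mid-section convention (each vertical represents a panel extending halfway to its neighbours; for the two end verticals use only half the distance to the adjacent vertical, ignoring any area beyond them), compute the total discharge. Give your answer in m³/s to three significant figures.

10.3 m³/s

w_1 = (5.0 − 2.0)/2 = 1.5 m; q_1 = 0.21 × 0.54 × 1.5 = 0.1701 m³/s
w_2 = (9.9 − 2.0)/2 = 3.95 m; q_2 = 0.38 × 0.88 × 3.95 = 1.321 m³/s
w_3 = (13.2 − 5.0)/2 = 4.1 m; q_3 = 0.47 × 1.66 × 4.1 = 3.199 m³/s
w_4 = (15.3 − 9.9)/2 = 2.7 m; q_4 = 0.43 × 1.67 × 2.7 = 1.939 m³/s
w_5 = (20.8 − 13.2)/2 = 3.8 m; q_5 = 0.48 × 1.41 × 3.8 = 2.572 m³/s
w_6 = (22.1 − 15.3)/2 = 3.4 m; q_6 = 0.35 × 0.88 × 3.4 = 1.047 m³/s
w_7 = (22.1 − 20.8)/2 = 0.65 m; q_7 = 0.25 × 0.36 × 0.65 = 0.05850 m³/s
Q = Σ qᵢ = 10.31 m³/s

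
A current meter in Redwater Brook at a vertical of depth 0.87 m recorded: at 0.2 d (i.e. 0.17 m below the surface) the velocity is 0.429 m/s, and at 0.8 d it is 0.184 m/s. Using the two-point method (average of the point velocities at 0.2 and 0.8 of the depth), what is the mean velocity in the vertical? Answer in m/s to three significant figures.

v̄ = (0.429 + 0.184) / 2 = 0.3065 m/s

0.307 m/s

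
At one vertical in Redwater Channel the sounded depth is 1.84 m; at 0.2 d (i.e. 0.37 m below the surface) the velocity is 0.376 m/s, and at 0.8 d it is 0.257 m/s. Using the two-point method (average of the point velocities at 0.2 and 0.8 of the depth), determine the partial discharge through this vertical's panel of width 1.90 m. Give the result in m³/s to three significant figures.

1.11 m³/s

v̄ = (0.376 + 0.257) / 2 = 0.3165 m/s
q = v̄ × d × w = 0.3165 × 1.84 × 1.90 = 1.106 m³/s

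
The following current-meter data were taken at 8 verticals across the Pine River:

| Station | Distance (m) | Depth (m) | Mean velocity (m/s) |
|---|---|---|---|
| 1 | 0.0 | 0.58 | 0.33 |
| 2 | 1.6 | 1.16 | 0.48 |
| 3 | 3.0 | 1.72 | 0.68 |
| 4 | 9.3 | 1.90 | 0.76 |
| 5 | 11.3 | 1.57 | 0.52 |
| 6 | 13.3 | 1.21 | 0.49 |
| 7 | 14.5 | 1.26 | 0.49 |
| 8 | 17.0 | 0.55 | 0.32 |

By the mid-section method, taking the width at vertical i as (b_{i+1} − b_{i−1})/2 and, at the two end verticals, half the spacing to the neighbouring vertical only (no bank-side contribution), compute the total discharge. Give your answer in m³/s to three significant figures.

w_1 = (1.6 − 0.0)/2 = 0.8 m; q_1 = 0.33 × 0.58 × 0.8 = 0.1531 m³/s
w_2 = (3.0 − 0.0)/2 = 1.5 m; q_2 = 0.48 × 1.16 × 1.5 = 0.8352 m³/s
w_3 = (9.3 − 1.6)/2 = 3.85 m; q_3 = 0.68 × 1.72 × 3.85 = 4.503 m³/s
w_4 = (11.3 − 3.0)/2 = 4.15 m; q_4 = 0.76 × 1.90 × 4.15 = 5.993 m³/s
w_5 = (13.3 − 9.3)/2 = 2 m; q_5 = 0.52 × 1.57 × 2 = 1.633 m³/s
w_6 = (14.5 − 11.3)/2 = 1.6 m; q_6 = 0.49 × 1.21 × 1.6 = 0.9486 m³/s
w_7 = (17.0 − 13.3)/2 = 1.85 m; q_7 = 0.49 × 1.26 × 1.85 = 1.142 m³/s
w_8 = (17.0 − 14.5)/2 = 1.25 m; q_8 = 0.32 × 0.55 × 1.25 = 0.2200 m³/s
Q = Σ qᵢ = 15.43 m³/s

15.4 m³/s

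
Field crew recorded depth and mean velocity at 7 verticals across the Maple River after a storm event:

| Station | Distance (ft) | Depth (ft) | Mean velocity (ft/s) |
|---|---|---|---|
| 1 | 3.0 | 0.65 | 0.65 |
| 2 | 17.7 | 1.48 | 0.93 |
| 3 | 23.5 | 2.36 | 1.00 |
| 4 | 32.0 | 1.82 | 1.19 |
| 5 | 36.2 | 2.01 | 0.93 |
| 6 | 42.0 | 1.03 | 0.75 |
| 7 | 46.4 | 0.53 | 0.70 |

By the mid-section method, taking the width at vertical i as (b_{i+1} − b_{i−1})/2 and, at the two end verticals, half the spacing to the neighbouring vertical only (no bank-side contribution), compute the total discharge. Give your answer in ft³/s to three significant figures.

61.9 ft³/s

w_1 = (17.7 − 3.0)/2 = 7.35 ft; q_1 = 0.65 × 0.65 × 7.35 = 3.105 ft³/s
w_2 = (23.5 − 3.0)/2 = 10.25 ft; q_2 = 0.93 × 1.48 × 10.25 = 14.11 ft³/s
w_3 = (32.0 − 17.7)/2 = 7.15 ft; q_3 = 1.00 × 2.36 × 7.15 = 16.87 ft³/s
w_4 = (36.2 − 23.5)/2 = 6.35 ft; q_4 = 1.19 × 1.82 × 6.35 = 13.75 ft³/s
w_5 = (42.0 − 32.0)/2 = 5 ft; q_5 = 0.93 × 2.01 × 5 = 9.347 ft³/s
w_6 = (46.4 − 36.2)/2 = 5.1 ft; q_6 = 0.75 × 1.03 × 5.1 = 3.940 ft³/s
w_7 = (46.4 − 42.0)/2 = 2.2 ft; q_7 = 0.70 × 0.53 × 2.2 = 0.8162 ft³/s
Q = Σ qᵢ = 61.94 ft³/s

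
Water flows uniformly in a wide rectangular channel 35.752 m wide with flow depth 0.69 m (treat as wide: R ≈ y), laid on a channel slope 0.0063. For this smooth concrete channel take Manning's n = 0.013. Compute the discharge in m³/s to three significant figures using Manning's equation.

A = b·y = 35.752 × 0.69 = 24.67 m²
Wide channel: R ≈ y = 0.69 m
Q = (1/n)·A·R^(2/3)·S^(1/2) = (1/0.013) × 24.67 × 0.6900^(2/3) × 0.0063^(1/2) = 117.6 m³/s

118 m³/s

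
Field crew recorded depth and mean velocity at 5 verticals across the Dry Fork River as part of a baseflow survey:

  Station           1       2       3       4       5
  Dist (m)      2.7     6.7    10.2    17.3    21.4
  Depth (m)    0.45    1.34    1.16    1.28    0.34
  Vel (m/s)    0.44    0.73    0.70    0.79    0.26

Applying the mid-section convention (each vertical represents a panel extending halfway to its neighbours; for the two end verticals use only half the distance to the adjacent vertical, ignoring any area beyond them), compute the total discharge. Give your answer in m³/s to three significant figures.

w_1 = (6.7 − 2.7)/2 = 2 m; q_1 = 0.44 × 0.45 × 2 = 0.3960 m³/s
w_2 = (10.2 − 2.7)/2 = 3.75 m; q_2 = 0.73 × 1.34 × 3.75 = 3.668 m³/s
w_3 = (17.3 − 6.7)/2 = 5.3 m; q_3 = 0.70 × 1.16 × 5.3 = 4.304 m³/s
w_4 = (21.4 − 10.2)/2 = 5.6 m; q_4 = 0.79 × 1.28 × 5.6 = 5.663 m³/s
w_5 = (21.4 − 17.3)/2 = 2.05 m; q_5 = 0.26 × 0.34 × 2.05 = 0.1812 m³/s
Q = Σ qᵢ = 14.21 m³/s

14.2 m³/s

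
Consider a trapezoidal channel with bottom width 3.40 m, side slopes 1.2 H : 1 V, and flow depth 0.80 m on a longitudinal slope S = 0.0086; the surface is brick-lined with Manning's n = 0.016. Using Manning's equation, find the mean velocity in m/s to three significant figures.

A = (b + z·y)·y = (3.40 + 1.2×0.80)×0.80 = 3.488 m²
P = b + 2y√(1+z²) = 3.40 + 2×0.80×√(1+1.2²) = 5.899 m
R = A/P = 3.488/5.899 = 0.5913 m
Q = (1/n)·A·R^(2/3)·S^(1/2) = (1/0.016) × 3.488 × 0.5913^(2/3) × 0.0086^(1/2) = 14.24 m³/s
V = Q/A = 14.24/3.488 = 4.083 m/s

4.08 m/s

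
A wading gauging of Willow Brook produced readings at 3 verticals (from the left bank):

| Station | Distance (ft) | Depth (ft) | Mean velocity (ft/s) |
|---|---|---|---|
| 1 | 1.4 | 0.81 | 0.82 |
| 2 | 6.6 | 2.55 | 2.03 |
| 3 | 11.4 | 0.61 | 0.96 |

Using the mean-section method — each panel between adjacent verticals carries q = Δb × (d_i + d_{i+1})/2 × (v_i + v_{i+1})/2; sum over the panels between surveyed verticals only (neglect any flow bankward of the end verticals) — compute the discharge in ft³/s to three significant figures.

Panel 1-2: Δb = 5.2 ft, d̄ = (0.81+2.55)/2 = 1.68, v̄ = (0.82+2.03)/2 = 1.425 → q = 5.2×1.68×1.425 = 12.45 ft³/s
Panel 2-3: Δb = 4.8 ft, d̄ = (2.55+0.61)/2 = 1.58, v̄ = (2.03+0.96)/2 = 1.495 → q = 4.8×1.58×1.495 = 11.34 ft³/s
Q = Σ q = 23.79 ft³/s

23.8 ft³/s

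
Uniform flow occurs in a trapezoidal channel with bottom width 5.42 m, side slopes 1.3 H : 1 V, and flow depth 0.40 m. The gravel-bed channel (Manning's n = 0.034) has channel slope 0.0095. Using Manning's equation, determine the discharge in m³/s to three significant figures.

3.40 m³/s

A = (b + z·y)·y = (5.42 + 1.3×0.40)×0.40 = 2.376 m²
P = b + 2y√(1+z²) = 5.42 + 2×0.40×√(1+1.3²) = 6.732 m
R = A/P = 2.376/6.732 = 0.3529 m
Q = (1/n)·A·R^(2/3)·S^(1/2) = (1/0.034) × 2.376 × 0.3529^(2/3) × 0.0095^(1/2) = 3.402 m³/s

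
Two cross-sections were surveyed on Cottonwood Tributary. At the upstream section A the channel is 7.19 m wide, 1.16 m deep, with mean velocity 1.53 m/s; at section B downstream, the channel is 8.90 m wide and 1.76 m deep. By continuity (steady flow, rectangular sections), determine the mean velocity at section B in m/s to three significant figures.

Q = A₁V₁ = (7.19×1.16) × 1.53 = 12.76 m³/s
A₂ = 8.90 × 1.76 = 15.66 m²
V₂ = Q/A₂ = 12.76/15.66 = 0.8147 m/s

0.815 m/s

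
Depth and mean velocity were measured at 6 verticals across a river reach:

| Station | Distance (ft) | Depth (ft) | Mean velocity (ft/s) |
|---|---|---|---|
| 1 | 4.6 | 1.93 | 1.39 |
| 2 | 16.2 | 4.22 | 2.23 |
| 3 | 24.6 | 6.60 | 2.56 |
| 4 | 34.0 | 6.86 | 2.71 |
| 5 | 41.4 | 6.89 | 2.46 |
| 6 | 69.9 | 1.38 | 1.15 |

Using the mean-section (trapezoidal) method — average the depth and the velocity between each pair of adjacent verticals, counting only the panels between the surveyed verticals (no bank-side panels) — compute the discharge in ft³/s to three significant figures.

684 ft³/s

Panel 1-2: Δb = 11.6 ft, d̄ = (1.93+4.22)/2 = 3.075, v̄ = (1.39+2.23)/2 = 1.81 → q = 11.6×3.075×1.81 = 64.56 ft³/s
Panel 2-3: Δb = 8.4 ft, d̄ = (4.22+6.60)/2 = 5.41, v̄ = (2.23+2.56)/2 = 2.395 → q = 8.4×5.41×2.395 = 108.8 ft³/s
Panel 3-4: Δb = 9.4 ft, d̄ = (6.60+6.86)/2 = 6.73, v̄ = (2.56+2.71)/2 = 2.635 → q = 9.4×6.73×2.635 = 166.7 ft³/s
Panel 4-5: Δb = 7.4 ft, d̄ = (6.86+6.89)/2 = 6.875, v̄ = (2.71+2.46)/2 = 2.585 → q = 7.4×6.875×2.585 = 131.5 ft³/s
Panel 5-6: Δb = 28.5 ft, d̄ = (6.89+1.38)/2 = 4.135, v̄ = (2.46+1.15)/2 = 1.805 → q = 28.5×4.135×1.805 = 212.7 ft³/s
Q = Σ q = 684.3 ft³/s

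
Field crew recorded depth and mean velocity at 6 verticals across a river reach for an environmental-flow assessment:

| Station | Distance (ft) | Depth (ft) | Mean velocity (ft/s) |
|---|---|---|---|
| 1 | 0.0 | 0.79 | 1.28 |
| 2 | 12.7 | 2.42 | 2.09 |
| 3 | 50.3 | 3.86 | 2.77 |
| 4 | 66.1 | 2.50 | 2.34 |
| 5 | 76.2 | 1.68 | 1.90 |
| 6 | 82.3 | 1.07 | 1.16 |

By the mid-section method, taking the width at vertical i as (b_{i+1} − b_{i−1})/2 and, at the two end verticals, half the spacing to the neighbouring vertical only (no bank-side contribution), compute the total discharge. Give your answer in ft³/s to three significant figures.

525 ft³/s

w_1 = (12.7 − 0.0)/2 = 6.35 ft; q_1 = 1.28 × 0.79 × 6.35 = 6.421 ft³/s
w_2 = (50.3 − 0.0)/2 = 25.15 ft; q_2 = 2.09 × 2.42 × 25.15 = 127.2 ft³/s
w_3 = (66.1 − 12.7)/2 = 26.7 ft; q_3 = 2.77 × 3.86 × 26.7 = 285.5 ft³/s
w_4 = (76.2 − 50.3)/2 = 12.95 ft; q_4 = 2.34 × 2.50 × 12.95 = 75.76 ft³/s
w_5 = (82.3 − 66.1)/2 = 8.1 ft; q_5 = 1.90 × 1.68 × 8.1 = 25.86 ft³/s
w_6 = (82.3 − 76.2)/2 = 3.05 ft; q_6 = 1.16 × 1.07 × 3.05 = 3.786 ft³/s
Q = Σ qᵢ = 524.5 ft³/s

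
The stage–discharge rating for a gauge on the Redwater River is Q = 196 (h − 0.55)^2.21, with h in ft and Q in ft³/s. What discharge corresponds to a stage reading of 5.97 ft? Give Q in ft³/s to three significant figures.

Q = 196 × (5.97 − 0.55)^2.21 = 196 × 5.42^2.21 = 8211 ft³/s

8210 ft³/s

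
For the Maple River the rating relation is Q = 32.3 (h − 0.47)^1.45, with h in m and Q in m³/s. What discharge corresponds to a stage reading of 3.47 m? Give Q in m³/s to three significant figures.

159 m³/s

Q = 32.3 × (3.47 − 0.47)^1.45 = 32.3 × 3^1.45 = 158.9 m³/s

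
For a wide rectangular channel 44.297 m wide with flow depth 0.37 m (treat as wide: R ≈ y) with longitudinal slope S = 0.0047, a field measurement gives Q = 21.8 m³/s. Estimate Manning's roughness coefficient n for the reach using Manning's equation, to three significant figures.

A = b·y = 44.297 × 0.37 = 16.39 m²
Wide channel: R ≈ y = 0.37 m
n = (1/Q)·A·R^(2/3)·S^(1/2) = (1/21.8) × 16.39 × 0.5154 × 0.06856 = 0.02656

0.0266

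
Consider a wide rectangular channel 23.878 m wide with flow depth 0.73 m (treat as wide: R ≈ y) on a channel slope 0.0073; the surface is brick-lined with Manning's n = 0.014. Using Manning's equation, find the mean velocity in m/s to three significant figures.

4.95 m/s

A = b·y = 23.878 × 0.73 = 17.43 m²
Wide channel: R ≈ y = 0.73 m
Q = (1/n)·A·R^(2/3)·S^(1/2) = (1/0.014) × 17.43 × 0.7300^(2/3) × 0.0073^(1/2) = 86.25 m³/s
V = Q/A = 86.25/17.43 = 4.948 m/s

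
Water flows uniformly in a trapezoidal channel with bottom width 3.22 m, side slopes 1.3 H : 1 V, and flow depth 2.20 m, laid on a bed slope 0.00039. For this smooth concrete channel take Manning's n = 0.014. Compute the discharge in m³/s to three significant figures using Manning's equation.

22.3 m³/s

A = (b + z·y)·y = (3.22 + 1.3×2.20)×2.20 = 13.38 m²
P = b + 2y√(1+z²) = 3.22 + 2×2.20×√(1+1.3²) = 10.44 m
R = A/P = 13.38/10.44 = 1.282 m
Q = (1/n)·A·R^(2/3)·S^(1/2) = (1/0.014) × 13.38 × 1.282^(2/3) × 0.00039^(1/2) = 22.26 m³/s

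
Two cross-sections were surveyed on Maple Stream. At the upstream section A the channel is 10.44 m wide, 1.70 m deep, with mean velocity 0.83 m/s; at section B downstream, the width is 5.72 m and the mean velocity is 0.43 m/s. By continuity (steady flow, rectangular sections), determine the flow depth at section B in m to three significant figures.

5.99 m

Q = A₁V₁ = (10.44×1.70) × 0.83 = 14.73 m³/s
d₂ = Q/(b₂ V₂) = 14.73/(5.72×0.43) = 5.989 m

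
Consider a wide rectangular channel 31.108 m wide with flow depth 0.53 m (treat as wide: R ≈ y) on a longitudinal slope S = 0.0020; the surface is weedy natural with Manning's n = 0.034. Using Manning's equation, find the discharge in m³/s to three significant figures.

A = b·y = 31.108 × 0.53 = 16.49 m²
Wide channel: R ≈ y = 0.53 m
Q = (1/n)·A·R^(2/3)·S^(1/2) = (1/0.034) × 16.49 × 0.5300^(2/3) × 0.0020^(1/2) = 14.20 m³/s

14.2 m³/s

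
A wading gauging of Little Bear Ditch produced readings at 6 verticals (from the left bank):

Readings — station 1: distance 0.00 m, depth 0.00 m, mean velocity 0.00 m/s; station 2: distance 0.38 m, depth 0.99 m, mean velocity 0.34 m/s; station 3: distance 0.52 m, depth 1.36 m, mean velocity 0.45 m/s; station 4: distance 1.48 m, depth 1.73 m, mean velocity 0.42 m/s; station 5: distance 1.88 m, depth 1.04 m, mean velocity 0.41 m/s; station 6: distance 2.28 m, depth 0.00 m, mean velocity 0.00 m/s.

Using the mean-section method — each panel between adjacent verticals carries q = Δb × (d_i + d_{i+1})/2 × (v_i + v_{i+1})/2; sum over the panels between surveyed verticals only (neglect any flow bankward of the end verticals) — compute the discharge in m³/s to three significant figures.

Panel 1-2: Δb = 0.38 m, d̄ = (0.00+0.99)/2 = 0.495, v̄ = (0.00+0.34)/2 = 0.17 → q = 0.38×0.495×0.17 = 0.03198 m³/s
Panel 2-3: Δb = 0.14 m, d̄ = (0.99+1.36)/2 = 1.175, v̄ = (0.34+0.45)/2 = 0.395 → q = 0.14×1.175×0.395 = 0.06498 m³/s
Panel 3-4: Δb = 0.96 m, d̄ = (1.36+1.73)/2 = 1.545, v̄ = (0.45+0.42)/2 = 0.435 → q = 0.96×1.545×0.435 = 0.6452 m³/s
Panel 4-5: Δb = 0.4 m, d̄ = (1.73+1.04)/2 = 1.385, v̄ = (0.42+0.41)/2 = 0.415 → q = 0.4×1.385×0.415 = 0.2299 m³/s
Panel 5-6: Δb = 0.4 m, d̄ = (1.04+0.00)/2 = 0.52, v̄ = (0.41+0.00)/2 = 0.205 → q = 0.4×0.52×0.205 = 0.04264 m³/s
Q = Σ q = 1.015 m³/s

1.01 m³/s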